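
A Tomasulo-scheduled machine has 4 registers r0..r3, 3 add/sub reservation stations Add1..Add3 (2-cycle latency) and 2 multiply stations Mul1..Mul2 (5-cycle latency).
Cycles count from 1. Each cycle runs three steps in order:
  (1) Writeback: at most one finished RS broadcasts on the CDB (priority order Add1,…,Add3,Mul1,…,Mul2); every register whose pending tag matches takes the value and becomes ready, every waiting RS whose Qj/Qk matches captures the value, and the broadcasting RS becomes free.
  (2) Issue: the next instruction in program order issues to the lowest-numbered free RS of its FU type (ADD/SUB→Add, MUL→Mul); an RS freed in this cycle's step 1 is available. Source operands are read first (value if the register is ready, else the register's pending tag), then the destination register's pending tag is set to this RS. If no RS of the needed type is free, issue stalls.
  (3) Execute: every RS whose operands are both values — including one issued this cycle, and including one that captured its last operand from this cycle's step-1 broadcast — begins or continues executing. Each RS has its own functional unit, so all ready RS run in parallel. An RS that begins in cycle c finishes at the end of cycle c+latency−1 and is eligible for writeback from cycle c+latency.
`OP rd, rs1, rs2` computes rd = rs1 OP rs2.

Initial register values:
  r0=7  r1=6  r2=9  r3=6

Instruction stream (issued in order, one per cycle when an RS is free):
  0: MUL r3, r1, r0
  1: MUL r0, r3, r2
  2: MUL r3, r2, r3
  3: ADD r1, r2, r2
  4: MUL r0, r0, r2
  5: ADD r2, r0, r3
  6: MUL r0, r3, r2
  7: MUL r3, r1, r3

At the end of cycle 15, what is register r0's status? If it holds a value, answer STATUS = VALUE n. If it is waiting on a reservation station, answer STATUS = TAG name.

STATUS = TAG Mul2

  c1: issue MUL r3<-Mul1  regs: r0:7,r1:6,r2:9,r3:Mul1
  c2: issue MUL r0<-Mul2  regs: r0:Mul2,r1:6,r2:9,r3:Mul1
  c3: stall  regs: r0:Mul2,r1:6,r2:9,r3:Mul1
  c4: stall  regs: r0:Mul2,r1:6,r2:9,r3:Mul1
  c5: stall  regs: r0:Mul2,r1:6,r2:9,r3:Mul1
  c6: CDB Mul1=42; issue MUL r3<-Mul1  regs: r0:Mul2,r1:6,r2:9,r3:Mul1
  c7: issue ADD r1<-Add1  regs: r0:Mul2,r1:Add1,r2:9,r3:Mul1
  c8: stall  regs: r0:Mul2,r1:Add1,r2:9,r3:Mul1
  c9: CDB Add1=18; stall  regs: r0:Mul2,r1:18,r2:9,r3:Mul1
  c10: stall  regs: r0:Mul2,r1:18,r2:9,r3:Mul1
  c11: CDB Mul1=378; issue MUL r0<-Mul1  regs: r0:Mul1,r1:18,r2:9,r3:378
  c12: CDB Mul2=378; issue ADD r2<-Add1  regs: r0:Mul1,r1:18,r2:Add1,r3:378
  c13: issue MUL r0<-Mul2  regs: r0:Mul2,r1:18,r2:Add1,r3:378
  c14: stall  regs: r0:Mul2,r1:18,r2:Add1,r3:378
  c15: stall  regs: r0:Mul2,r1:18,r2:Add1,r3:378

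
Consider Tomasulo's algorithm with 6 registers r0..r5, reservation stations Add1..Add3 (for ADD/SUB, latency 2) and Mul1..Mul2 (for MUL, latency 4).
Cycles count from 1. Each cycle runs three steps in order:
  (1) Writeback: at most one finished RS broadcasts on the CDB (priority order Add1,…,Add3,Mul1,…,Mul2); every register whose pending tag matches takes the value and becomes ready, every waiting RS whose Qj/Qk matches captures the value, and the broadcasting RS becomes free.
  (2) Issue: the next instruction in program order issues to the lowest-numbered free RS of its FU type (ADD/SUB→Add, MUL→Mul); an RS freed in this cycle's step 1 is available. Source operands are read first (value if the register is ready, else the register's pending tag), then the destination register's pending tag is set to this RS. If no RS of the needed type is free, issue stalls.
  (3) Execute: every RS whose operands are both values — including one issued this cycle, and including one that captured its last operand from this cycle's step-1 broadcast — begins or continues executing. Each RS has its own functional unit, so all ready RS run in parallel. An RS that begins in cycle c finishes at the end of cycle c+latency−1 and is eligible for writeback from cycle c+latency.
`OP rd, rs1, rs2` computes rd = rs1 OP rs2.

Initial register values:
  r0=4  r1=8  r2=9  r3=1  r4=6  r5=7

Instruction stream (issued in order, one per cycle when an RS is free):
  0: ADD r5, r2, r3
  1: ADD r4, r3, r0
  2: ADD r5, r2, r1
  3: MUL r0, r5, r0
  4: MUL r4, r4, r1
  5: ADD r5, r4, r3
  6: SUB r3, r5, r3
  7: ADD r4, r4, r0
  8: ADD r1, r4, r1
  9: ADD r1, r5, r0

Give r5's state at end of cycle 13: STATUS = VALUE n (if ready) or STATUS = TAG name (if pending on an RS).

  c1: issue ADD r5<-Add1  regs: r0:4,r1:8,r2:9,r3:1,r4:6,r5:Add1
  c2: issue ADD r4<-Add2  regs: r0:4,r1:8,r2:9,r3:1,r4:Add2,r5:Add1
  c3: CDB Add1=10; issue ADD r5<-Add1  regs: r0:4,r1:8,r2:9,r3:1,r4:Add2,r5:Add1
  c4: CDB Add2=5; issue MUL r0<-Mul1  regs: r0:Mul1,r1:8,r2:9,r3:1,r4:5,r5:Add1
  c5: CDB Add1=17; issue MUL r4<-Mul2  regs: r0:Mul1,r1:8,r2:9,r3:1,r4:Mul2,r5:17
  c6: issue ADD r5<-Add1  regs: r0:Mul1,r1:8,r2:9,r3:1,r4:Mul2,r5:Add1
  c7: issue SUB r3<-Add2  regs: r0:Mul1,r1:8,r2:9,r3:Add2,r4:Mul2,r5:Add1
  c8: issue ADD r4<-Add3  regs: r0:Mul1,r1:8,r2:9,r3:Add2,r4:Add3,r5:Add1
  c9: CDB Mul1=68; stall  regs: r0:68,r1:8,r2:9,r3:Add2,r4:Add3,r5:Add1
  c10: CDB Mul2=40; stall  regs: r0:68,r1:8,r2:9,r3:Add2,r4:Add3,r5:Add1
  c11: stall  regs: r0:68,r1:8,r2:9,r3:Add2,r4:Add3,r5:Add1
  c12: CDB Add1=41; issue ADD r1<-Add1  regs: r0:68,r1:Add1,r2:9,r3:Add2,r4:Add3,r5:41
  c13: CDB Add3=108; issue ADD r1<-Add3  regs: r0:68,r1:Add3,r2:9,r3:Add2,r4:108,r5:41

STATUS = VALUE 41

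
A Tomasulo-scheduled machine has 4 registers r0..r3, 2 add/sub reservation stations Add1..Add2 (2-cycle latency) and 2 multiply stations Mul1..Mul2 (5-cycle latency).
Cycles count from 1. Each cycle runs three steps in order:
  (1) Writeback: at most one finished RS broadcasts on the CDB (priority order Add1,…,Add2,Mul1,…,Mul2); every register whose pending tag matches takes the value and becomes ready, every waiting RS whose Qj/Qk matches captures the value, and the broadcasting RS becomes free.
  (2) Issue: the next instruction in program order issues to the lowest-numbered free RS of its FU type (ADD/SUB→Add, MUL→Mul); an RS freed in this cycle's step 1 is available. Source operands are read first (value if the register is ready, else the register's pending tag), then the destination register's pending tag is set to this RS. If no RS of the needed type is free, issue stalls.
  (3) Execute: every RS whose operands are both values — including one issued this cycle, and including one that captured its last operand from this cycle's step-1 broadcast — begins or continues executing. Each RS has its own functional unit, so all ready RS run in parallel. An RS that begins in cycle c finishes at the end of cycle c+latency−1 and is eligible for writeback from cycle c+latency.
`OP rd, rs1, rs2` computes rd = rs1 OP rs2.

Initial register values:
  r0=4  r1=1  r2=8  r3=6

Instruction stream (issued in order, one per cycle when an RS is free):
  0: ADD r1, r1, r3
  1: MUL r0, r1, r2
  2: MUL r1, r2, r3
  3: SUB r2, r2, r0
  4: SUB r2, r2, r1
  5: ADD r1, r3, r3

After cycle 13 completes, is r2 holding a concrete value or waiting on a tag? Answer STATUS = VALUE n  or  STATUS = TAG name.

c1: issue ADD r1<-Add1 | r0:4,r1:Add1,r2:8,r3:6
c2: issue MUL r0<-Mul1 | r0:Mul1,r1:Add1,r2:8,r3:6
c3: CDB Add1=7; issue MUL r1<-Mul2 | r0:Mul1,r1:Mul2,r2:8,r3:6
c4: issue SUB r2<-Add1 | r0:Mul1,r1:Mul2,r2:Add1,r3:6
c5: issue SUB r2<-Add2 | r0:Mul1,r1:Mul2,r2:Add2,r3:6
c6: stall | r0:Mul1,r1:Mul2,r2:Add2,r3:6
c7: stall | r0:Mul1,r1:Mul2,r2:Add2,r3:6
c8: CDB Mul1=56; stall | r0:56,r1:Mul2,r2:Add2,r3:6
c9: CDB Mul2=48; stall | r0:56,r1:48,r2:Add2,r3:6
c10: CDB Add1=-48; issue ADD r1<-Add1 | r0:56,r1:Add1,r2:Add2,r3:6
c11: - | r0:56,r1:Add1,r2:Add2,r3:6
c12: CDB Add1=12 | r0:56,r1:12,r2:Add2,r3:6
c13: CDB Add2=-96 | r0:56,r1:12,r2:-96,r3:6

STATUS = VALUE -96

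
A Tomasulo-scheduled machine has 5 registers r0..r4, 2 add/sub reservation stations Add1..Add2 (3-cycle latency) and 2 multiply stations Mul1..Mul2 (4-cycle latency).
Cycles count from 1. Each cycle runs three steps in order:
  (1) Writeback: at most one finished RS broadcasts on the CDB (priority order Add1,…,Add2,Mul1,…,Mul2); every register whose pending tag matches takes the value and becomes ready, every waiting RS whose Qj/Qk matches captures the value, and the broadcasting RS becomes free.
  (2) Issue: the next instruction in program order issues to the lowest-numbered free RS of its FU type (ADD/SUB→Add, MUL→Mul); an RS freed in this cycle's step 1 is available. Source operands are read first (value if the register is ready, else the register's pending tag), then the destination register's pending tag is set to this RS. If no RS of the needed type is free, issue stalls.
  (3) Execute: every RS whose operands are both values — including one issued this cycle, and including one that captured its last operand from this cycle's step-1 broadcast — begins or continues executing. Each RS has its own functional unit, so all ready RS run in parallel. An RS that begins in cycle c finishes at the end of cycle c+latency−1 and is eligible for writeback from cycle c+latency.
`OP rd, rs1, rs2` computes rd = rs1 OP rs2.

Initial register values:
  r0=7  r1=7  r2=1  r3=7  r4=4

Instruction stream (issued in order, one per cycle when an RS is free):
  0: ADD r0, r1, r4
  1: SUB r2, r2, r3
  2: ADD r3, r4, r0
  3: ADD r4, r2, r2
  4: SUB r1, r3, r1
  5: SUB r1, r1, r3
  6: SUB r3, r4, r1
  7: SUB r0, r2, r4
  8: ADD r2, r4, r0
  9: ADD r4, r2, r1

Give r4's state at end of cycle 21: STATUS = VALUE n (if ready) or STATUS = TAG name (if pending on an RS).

STATUS = TAG Add2

c1: issue ADD r0<-Add1 | r0:Add1,r1:7,r2:1,r3:7,r4:4
c2: issue SUB r2<-Add2 | r0:Add1,r1:7,r2:Add2,r3:7,r4:4
c3: stall | r0:Add1,r1:7,r2:Add2,r3:7,r4:4
c4: CDB Add1=11; issue ADD r3<-Add1 | r0:11,r1:7,r2:Add2,r3:Add1,r4:4
c5: CDB Add2=-6; issue ADD r4<-Add2 | r0:11,r1:7,r2:-6,r3:Add1,r4:Add2
c6: stall | r0:11,r1:7,r2:-6,r3:Add1,r4:Add2
c7: CDB Add1=15; issue SUB r1<-Add1 | r0:11,r1:Add1,r2:-6,r3:15,r4:Add2
c8: CDB Add2=-12; issue SUB r1<-Add2 | r0:11,r1:Add2,r2:-6,r3:15,r4:-12
c9: stall | r0:11,r1:Add2,r2:-6,r3:15,r4:-12
c10: CDB Add1=8; issue SUB r3<-Add1 | r0:11,r1:Add2,r2:-6,r3:Add1,r4:-12
c11: stall | r0:11,r1:Add2,r2:-6,r3:Add1,r4:-12
c12: stall | r0:11,r1:Add2,r2:-6,r3:Add1,r4:-12
c13: CDB Add2=-7; issue SUB r0<-Add2 | r0:Add2,r1:-7,r2:-6,r3:Add1,r4:-12
c14: stall | r0:Add2,r1:-7,r2:-6,r3:Add1,r4:-12
c15: stall | r0:Add2,r1:-7,r2:-6,r3:Add1,r4:-12
c16: CDB Add1=-5; issue ADD r2<-Add1 | r0:Add2,r1:-7,r2:Add1,r3:-5,r4:-12
c17: CDB Add2=6; issue ADD r4<-Add2 | r0:6,r1:-7,r2:Add1,r3:-5,r4:Add2
c18: - | r0:6,r1:-7,r2:Add1,r3:-5,r4:Add2
c19: - | r0:6,r1:-7,r2:Add1,r3:-5,r4:Add2
c20: CDB Add1=-6 | r0:6,r1:-7,r2:-6,r3:-5,r4:Add2
c21: - | r0:6,r1:-7,r2:-6,r3:-5,r4:Add2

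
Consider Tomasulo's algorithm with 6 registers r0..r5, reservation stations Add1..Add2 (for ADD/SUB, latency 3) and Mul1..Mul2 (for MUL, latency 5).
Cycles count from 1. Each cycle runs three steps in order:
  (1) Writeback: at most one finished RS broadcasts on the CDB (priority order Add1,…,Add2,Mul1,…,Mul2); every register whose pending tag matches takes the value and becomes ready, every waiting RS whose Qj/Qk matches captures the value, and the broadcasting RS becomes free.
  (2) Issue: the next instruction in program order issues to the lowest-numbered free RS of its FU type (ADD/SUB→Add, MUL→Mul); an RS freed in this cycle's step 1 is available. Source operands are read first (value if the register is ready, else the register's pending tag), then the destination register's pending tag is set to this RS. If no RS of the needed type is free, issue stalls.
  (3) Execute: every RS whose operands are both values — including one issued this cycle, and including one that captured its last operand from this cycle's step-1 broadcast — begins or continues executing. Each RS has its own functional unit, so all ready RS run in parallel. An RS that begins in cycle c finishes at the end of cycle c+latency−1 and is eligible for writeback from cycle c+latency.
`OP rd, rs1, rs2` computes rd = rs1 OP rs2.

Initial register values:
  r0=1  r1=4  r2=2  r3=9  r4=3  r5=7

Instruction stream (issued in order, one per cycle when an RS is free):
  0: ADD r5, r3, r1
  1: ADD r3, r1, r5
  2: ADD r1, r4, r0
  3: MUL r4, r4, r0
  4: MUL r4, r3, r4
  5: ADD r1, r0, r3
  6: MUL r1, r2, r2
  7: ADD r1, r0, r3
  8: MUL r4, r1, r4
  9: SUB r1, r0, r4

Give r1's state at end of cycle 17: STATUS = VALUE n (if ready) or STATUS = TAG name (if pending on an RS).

STATUS = TAG Add1

c1: issue ADD r5<-Add1 | r0:1,r1:4,r2:2,r3:9,r4:3,r5:Add1
c2: issue ADD r3<-Add2 | r0:1,r1:4,r2:2,r3:Add2,r4:3,r5:Add1
c3: stall | r0:1,r1:4,r2:2,r3:Add2,r4:3,r5:Add1
c4: CDB Add1=13; issue ADD r1<-Add1 | r0:1,r1:Add1,r2:2,r3:Add2,r4:3,r5:13
c5: issue MUL r4<-Mul1 | r0:1,r1:Add1,r2:2,r3:Add2,r4:Mul1,r5:13
c6: issue MUL r4<-Mul2 | r0:1,r1:Add1,r2:2,r3:Add2,r4:Mul2,r5:13
c7: CDB Add1=4; issue ADD r1<-Add1 | r0:1,r1:Add1,r2:2,r3:Add2,r4:Mul2,r5:13
c8: CDB Add2=17; stall | r0:1,r1:Add1,r2:2,r3:17,r4:Mul2,r5:13
c9: stall | r0:1,r1:Add1,r2:2,r3:17,r4:Mul2,r5:13
c10: CDB Mul1=3; issue MUL r1<-Mul1 | r0:1,r1:Mul1,r2:2,r3:17,r4:Mul2,r5:13
c11: CDB Add1=18; issue ADD r1<-Add1 | r0:1,r1:Add1,r2:2,r3:17,r4:Mul2,r5:13
c12: stall | r0:1,r1:Add1,r2:2,r3:17,r4:Mul2,r5:13
c13: stall | r0:1,r1:Add1,r2:2,r3:17,r4:Mul2,r5:13
c14: CDB Add1=18; stall | r0:1,r1:18,r2:2,r3:17,r4:Mul2,r5:13
c15: CDB Mul1=4; issue MUL r4<-Mul1 | r0:1,r1:18,r2:2,r3:17,r4:Mul1,r5:13
c16: CDB Mul2=51; issue SUB r1<-Add1 | r0:1,r1:Add1,r2:2,r3:17,r4:Mul1,r5:13
c17: - | r0:1,r1:Add1,r2:2,r3:17,r4:Mul1,r5:13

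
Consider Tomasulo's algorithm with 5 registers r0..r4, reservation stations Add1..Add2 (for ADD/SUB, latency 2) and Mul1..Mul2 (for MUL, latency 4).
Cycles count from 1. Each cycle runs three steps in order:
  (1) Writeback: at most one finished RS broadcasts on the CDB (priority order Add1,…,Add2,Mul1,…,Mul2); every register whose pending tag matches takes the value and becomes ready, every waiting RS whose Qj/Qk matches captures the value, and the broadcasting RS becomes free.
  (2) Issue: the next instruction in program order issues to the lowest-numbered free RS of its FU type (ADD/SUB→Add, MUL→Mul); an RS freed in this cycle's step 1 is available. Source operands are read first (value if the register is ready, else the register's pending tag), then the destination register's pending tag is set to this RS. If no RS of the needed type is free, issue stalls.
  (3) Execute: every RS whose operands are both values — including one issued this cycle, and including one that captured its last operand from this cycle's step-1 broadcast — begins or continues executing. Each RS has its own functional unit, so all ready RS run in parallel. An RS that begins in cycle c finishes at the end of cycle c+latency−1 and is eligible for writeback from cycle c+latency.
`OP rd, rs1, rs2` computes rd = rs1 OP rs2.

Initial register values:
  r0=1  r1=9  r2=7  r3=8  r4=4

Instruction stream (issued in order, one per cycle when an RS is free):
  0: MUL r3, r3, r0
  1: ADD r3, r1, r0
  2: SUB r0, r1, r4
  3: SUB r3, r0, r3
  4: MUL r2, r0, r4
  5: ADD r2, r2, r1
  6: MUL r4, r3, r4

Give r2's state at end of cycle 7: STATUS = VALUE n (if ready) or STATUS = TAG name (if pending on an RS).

cycle 1: issue MUL r3<-Mul1 // r0:1,r1:9,r2:7,r3:Mul1,r4:4
cycle 2: issue ADD r3<-Add1 // r0:1,r1:9,r2:7,r3:Add1,r4:4
cycle 3: issue SUB r0<-Add2 // r0:Add2,r1:9,r2:7,r3:Add1,r4:4
cycle 4: CDB Add1=10; issue SUB r3<-Add1 // r0:Add2,r1:9,r2:7,r3:Add1,r4:4
cycle 5: CDB Add2=5; issue MUL r2<-Mul2 // r0:5,r1:9,r2:Mul2,r3:Add1,r4:4
cycle 6: CDB Mul1=8; issue ADD r2<-Add2 // r0:5,r1:9,r2:Add2,r3:Add1,r4:4
cycle 7: CDB Add1=-5; issue MUL r4<-Mul1 // r0:5,r1:9,r2:Add2,r3:-5,r4:Mul1

STATUS = TAG Add2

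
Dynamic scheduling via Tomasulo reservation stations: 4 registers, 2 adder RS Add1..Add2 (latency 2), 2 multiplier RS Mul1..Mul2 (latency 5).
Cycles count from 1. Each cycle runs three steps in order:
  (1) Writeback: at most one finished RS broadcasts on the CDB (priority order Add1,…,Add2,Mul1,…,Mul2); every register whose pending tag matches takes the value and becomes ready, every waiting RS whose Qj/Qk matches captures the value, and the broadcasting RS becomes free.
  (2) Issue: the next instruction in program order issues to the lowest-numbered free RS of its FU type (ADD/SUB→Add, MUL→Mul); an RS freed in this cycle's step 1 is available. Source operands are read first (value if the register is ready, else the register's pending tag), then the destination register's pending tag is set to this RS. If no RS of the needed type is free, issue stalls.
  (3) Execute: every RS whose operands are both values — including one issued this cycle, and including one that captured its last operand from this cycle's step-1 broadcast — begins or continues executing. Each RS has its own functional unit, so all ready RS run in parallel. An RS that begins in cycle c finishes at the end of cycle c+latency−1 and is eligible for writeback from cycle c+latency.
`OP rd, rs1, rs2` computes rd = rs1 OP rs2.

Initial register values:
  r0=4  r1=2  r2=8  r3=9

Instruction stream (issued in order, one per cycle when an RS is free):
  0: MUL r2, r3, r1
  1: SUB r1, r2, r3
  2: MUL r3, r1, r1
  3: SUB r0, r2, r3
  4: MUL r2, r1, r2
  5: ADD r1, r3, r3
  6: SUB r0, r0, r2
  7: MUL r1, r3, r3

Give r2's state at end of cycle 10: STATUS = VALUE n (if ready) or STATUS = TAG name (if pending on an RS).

STATUS = TAG Mul1

cycle 1: issue MUL r2<-Mul1 // r0:4,r1:2,r2:Mul1,r3:9
cycle 2: issue SUB r1<-Add1 // r0:4,r1:Add1,r2:Mul1,r3:9
cycle 3: issue MUL r3<-Mul2 // r0:4,r1:Add1,r2:Mul1,r3:Mul2
cycle 4: issue SUB r0<-Add2 // r0:Add2,r1:Add1,r2:Mul1,r3:Mul2
cycle 5: stall // r0:Add2,r1:Add1,r2:Mul1,r3:Mul2
cycle 6: CDB Mul1=18; issue MUL r2<-Mul1 // r0:Add2,r1:Add1,r2:Mul1,r3:Mul2
cycle 7: stall // r0:Add2,r1:Add1,r2:Mul1,r3:Mul2
cycle 8: CDB Add1=9; issue ADD r1<-Add1 // r0:Add2,r1:Add1,r2:Mul1,r3:Mul2
cycle 9: stall // r0:Add2,r1:Add1,r2:Mul1,r3:Mul2
cycle 10: stall // r0:Add2,r1:Add1,r2:Mul1,r3:Mul2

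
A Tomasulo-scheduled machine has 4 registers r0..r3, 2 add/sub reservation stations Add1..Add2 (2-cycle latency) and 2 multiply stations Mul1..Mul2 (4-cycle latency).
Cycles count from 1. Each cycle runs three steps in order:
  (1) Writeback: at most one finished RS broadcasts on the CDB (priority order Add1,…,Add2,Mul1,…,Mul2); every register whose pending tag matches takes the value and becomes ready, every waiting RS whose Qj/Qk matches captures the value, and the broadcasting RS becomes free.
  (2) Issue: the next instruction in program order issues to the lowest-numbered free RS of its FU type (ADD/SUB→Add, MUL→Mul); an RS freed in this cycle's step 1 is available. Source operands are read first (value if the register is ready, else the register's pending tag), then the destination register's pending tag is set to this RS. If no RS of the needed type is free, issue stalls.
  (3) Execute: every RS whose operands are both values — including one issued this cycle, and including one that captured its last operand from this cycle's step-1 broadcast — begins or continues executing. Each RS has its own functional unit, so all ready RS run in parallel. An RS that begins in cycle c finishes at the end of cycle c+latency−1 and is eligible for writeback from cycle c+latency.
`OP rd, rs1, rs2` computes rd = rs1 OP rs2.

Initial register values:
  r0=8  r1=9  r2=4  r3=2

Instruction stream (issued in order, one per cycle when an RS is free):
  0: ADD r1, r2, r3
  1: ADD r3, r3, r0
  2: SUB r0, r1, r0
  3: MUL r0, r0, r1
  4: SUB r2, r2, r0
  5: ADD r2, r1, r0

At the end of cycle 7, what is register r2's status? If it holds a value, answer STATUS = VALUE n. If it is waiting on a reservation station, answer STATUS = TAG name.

  c1: issue ADD r1<-Add1  regs: r0:8,r1:Add1,r2:4,r3:2
  c2: issue ADD r3<-Add2  regs: r0:8,r1:Add1,r2:4,r3:Add2
  c3: CDB Add1=6; issue SUB r0<-Add1  regs: r0:Add1,r1:6,r2:4,r3:Add2
  c4: CDB Add2=10; issue MUL r0<-Mul1  regs: r0:Mul1,r1:6,r2:4,r3:10
  c5: CDB Add1=-2; issue SUB r2<-Add1  regs: r0:Mul1,r1:6,r2:Add1,r3:10
  c6: issue ADD r2<-Add2  regs: r0:Mul1,r1:6,r2:Add2,r3:10
  c7: -  regs: r0:Mul1,r1:6,r2:Add2,r3:10

STATUS = TAG Add2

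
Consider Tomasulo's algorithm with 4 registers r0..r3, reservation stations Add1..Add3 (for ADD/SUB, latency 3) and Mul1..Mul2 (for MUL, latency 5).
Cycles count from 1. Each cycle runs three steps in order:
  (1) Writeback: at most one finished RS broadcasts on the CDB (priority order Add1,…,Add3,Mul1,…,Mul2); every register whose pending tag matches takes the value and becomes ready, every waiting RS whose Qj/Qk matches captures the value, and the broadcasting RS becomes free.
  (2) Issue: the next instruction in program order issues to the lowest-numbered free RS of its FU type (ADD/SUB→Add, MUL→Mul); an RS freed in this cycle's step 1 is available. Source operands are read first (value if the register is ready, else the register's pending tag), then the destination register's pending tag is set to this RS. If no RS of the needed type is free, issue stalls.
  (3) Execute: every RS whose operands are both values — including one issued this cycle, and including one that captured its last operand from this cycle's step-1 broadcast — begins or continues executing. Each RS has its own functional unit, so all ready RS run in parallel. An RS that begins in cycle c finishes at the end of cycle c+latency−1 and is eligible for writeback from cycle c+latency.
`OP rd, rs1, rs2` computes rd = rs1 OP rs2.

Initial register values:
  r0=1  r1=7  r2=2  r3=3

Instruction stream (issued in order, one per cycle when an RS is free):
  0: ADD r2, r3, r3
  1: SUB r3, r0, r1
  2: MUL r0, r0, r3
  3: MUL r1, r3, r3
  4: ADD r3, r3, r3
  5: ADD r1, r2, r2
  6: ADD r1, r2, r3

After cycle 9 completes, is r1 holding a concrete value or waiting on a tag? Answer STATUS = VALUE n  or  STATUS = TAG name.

STATUS = TAG Add3

c1: issue ADD r2<-Add1 | r0:1,r1:7,r2:Add1,r3:3
c2: issue SUB r3<-Add2 | r0:1,r1:7,r2:Add1,r3:Add2
c3: issue MUL r0<-Mul1 | r0:Mul1,r1:7,r2:Add1,r3:Add2
c4: CDB Add1=6; issue MUL r1<-Mul2 | r0:Mul1,r1:Mul2,r2:6,r3:Add2
c5: CDB Add2=-6; issue ADD r3<-Add1 | r0:Mul1,r1:Mul2,r2:6,r3:Add1
c6: issue ADD r1<-Add2 | r0:Mul1,r1:Add2,r2:6,r3:Add1
c7: issue ADD r1<-Add3 | r0:Mul1,r1:Add3,r2:6,r3:Add1
c8: CDB Add1=-12 | r0:Mul1,r1:Add3,r2:6,r3:-12
c9: CDB Add2=12 | r0:Mul1,r1:Add3,r2:6,r3:-12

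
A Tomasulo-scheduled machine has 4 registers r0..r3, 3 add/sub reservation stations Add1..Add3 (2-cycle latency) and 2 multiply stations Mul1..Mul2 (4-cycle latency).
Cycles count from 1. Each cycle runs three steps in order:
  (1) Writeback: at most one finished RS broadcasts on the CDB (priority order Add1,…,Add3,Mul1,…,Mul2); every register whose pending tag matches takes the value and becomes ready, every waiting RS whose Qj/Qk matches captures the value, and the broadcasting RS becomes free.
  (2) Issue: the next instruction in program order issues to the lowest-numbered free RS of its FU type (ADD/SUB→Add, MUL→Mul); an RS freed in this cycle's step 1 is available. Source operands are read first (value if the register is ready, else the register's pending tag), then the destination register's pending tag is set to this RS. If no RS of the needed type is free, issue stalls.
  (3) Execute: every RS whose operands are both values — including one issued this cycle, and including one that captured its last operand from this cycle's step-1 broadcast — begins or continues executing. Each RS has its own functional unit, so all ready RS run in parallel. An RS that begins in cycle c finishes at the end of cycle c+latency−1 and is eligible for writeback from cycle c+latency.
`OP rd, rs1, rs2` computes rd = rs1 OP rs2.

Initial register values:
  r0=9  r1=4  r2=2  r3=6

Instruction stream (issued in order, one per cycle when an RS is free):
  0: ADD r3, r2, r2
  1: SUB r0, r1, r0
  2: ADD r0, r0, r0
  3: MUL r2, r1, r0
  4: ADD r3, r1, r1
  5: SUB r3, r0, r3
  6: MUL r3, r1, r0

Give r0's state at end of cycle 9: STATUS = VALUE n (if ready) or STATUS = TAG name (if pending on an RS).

cycle 1: issue ADD r3<-Add1 // r0:9,r1:4,r2:2,r3:Add1
cycle 2: issue SUB r0<-Add2 // r0:Add2,r1:4,r2:2,r3:Add1
cycle 3: CDB Add1=4; issue ADD r0<-Add1 // r0:Add1,r1:4,r2:2,r3:4
cycle 4: CDB Add2=-5; issue MUL r2<-Mul1 // r0:Add1,r1:4,r2:Mul1,r3:4
cycle 5: issue ADD r3<-Add2 // r0:Add1,r1:4,r2:Mul1,r3:Add2
cycle 6: CDB Add1=-10; issue SUB r3<-Add1 // r0:-10,r1:4,r2:Mul1,r3:Add1
cycle 7: CDB Add2=8; issue MUL r3<-Mul2 // r0:-10,r1:4,r2:Mul1,r3:Mul2
cycle 8: - // r0:-10,r1:4,r2:Mul1,r3:Mul2
cycle 9: CDB Add1=-18 // r0:-10,r1:4,r2:Mul1,r3:Mul2

STATUS = VALUE -10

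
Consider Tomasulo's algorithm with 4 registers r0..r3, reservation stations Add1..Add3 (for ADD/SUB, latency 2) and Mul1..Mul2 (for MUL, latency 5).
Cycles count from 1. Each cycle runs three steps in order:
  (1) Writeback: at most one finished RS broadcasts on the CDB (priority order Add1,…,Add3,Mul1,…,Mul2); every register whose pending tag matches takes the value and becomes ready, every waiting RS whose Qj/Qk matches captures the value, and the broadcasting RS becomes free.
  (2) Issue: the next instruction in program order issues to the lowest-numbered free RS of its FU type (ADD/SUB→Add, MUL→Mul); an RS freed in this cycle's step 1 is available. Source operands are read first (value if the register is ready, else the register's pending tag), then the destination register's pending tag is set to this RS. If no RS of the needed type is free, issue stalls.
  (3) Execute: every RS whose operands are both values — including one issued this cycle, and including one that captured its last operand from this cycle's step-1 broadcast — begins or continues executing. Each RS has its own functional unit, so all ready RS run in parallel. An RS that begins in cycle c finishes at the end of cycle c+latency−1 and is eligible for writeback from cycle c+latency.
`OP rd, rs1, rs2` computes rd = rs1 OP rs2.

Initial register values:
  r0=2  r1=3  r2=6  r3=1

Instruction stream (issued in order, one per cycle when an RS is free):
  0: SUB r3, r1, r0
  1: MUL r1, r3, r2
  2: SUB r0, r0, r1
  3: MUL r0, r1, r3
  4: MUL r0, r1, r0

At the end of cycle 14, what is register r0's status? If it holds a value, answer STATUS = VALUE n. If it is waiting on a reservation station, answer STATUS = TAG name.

cycle 1: issue SUB r3<-Add1 // r0:2,r1:3,r2:6,r3:Add1
cycle 2: issue MUL r1<-Mul1 // r0:2,r1:Mul1,r2:6,r3:Add1
cycle 3: CDB Add1=1; issue SUB r0<-Add1 // r0:Add1,r1:Mul1,r2:6,r3:1
cycle 4: issue MUL r0<-Mul2 // r0:Mul2,r1:Mul1,r2:6,r3:1
cycle 5: stall // r0:Mul2,r1:Mul1,r2:6,r3:1
cycle 6: stall // r0:Mul2,r1:Mul1,r2:6,r3:1
cycle 7: stall // r0:Mul2,r1:Mul1,r2:6,r3:1
cycle 8: CDB Mul1=6; issue MUL r0<-Mul1 // r0:Mul1,r1:6,r2:6,r3:1
cycle 9: - // r0:Mul1,r1:6,r2:6,r3:1
cycle 10: CDB Add1=-4 // r0:Mul1,r1:6,r2:6,r3:1
cycle 11: - // r0:Mul1,r1:6,r2:6,r3:1
cycle 12: - // r0:Mul1,r1:6,r2:6,r3:1
cycle 13: CDB Mul2=6 // r0:Mul1,r1:6,r2:6,r3:1
cycle 14: - // r0:Mul1,r1:6,r2:6,r3:1

STATUS = TAG Mul1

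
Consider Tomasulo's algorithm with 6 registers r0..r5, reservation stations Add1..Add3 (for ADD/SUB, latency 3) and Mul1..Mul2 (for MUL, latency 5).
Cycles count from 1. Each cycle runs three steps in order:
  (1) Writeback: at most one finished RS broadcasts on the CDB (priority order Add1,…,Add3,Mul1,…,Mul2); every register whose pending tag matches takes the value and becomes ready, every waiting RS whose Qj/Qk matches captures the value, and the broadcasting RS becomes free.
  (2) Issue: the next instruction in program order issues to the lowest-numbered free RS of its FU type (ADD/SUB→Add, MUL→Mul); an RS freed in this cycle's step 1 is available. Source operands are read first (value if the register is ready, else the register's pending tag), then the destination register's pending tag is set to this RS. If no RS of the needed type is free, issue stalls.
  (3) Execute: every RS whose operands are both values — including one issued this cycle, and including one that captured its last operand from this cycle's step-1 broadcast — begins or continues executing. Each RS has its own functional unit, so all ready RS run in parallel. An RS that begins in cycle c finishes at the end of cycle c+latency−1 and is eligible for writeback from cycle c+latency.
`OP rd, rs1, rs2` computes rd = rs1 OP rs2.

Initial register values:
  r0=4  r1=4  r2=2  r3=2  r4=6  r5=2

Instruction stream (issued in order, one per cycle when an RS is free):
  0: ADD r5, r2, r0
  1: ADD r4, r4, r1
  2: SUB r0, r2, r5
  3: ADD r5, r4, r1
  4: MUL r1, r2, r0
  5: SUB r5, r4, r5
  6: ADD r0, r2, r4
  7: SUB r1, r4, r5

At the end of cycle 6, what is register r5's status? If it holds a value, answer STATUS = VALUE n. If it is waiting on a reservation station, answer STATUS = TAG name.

STATUS = TAG Add2

c1: issue ADD r5<-Add1 | r0:4,r1:4,r2:2,r3:2,r4:6,r5:Add1
c2: issue ADD r4<-Add2 | r0:4,r1:4,r2:2,r3:2,r4:Add2,r5:Add1
c3: issue SUB r0<-Add3 | r0:Add3,r1:4,r2:2,r3:2,r4:Add2,r5:Add1
c4: CDB Add1=6; issue ADD r5<-Add1 | r0:Add3,r1:4,r2:2,r3:2,r4:Add2,r5:Add1
c5: CDB Add2=10; issue MUL r1<-Mul1 | r0:Add3,r1:Mul1,r2:2,r3:2,r4:10,r5:Add1
c6: issue SUB r5<-Add2 | r0:Add3,r1:Mul1,r2:2,r3:2,r4:10,r5:Add2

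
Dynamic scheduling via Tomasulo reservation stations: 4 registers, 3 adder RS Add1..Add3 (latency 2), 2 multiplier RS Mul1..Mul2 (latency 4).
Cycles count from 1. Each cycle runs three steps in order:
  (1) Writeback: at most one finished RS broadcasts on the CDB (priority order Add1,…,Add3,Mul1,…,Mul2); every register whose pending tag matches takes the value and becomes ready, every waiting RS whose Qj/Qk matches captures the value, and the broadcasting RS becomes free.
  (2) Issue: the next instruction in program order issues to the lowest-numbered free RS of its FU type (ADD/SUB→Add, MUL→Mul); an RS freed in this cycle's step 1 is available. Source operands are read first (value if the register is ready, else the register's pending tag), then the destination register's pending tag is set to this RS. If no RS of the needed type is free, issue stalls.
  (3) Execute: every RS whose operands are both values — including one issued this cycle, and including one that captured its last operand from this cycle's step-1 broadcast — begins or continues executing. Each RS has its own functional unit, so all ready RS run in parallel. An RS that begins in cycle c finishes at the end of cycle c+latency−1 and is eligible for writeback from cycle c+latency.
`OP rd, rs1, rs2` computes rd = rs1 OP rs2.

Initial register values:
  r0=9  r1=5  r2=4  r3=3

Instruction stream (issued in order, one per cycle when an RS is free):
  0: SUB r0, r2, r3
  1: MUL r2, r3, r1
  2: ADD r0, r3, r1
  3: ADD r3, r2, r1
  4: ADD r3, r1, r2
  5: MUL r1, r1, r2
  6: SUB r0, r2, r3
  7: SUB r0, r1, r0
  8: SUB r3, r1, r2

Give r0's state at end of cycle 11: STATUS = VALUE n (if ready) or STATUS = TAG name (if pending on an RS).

  c1: issue SUB r0<-Add1  regs: r0:Add1,r1:5,r2:4,r3:3
  c2: issue MUL r2<-Mul1  regs: r0:Add1,r1:5,r2:Mul1,r3:3
  c3: CDB Add1=1; issue ADD r0<-Add1  regs: r0:Add1,r1:5,r2:Mul1,r3:3
  c4: issue ADD r3<-Add2  regs: r0:Add1,r1:5,r2:Mul1,r3:Add2
  c5: CDB Add1=8; issue ADD r3<-Add1  regs: r0:8,r1:5,r2:Mul1,r3:Add1
  c6: CDB Mul1=15; issue MUL r1<-Mul1  regs: r0:8,r1:Mul1,r2:15,r3:Add1
  c7: issue SUB r0<-Add3  regs: r0:Add3,r1:Mul1,r2:15,r3:Add1
  c8: CDB Add1=20; issue SUB r0<-Add1  regs: r0:Add1,r1:Mul1,r2:15,r3:20
  c9: CDB Add2=20; issue SUB r3<-Add2  regs: r0:Add1,r1:Mul1,r2:15,r3:Add2
  c10: CDB Add3=-5  regs: r0:Add1,r1:Mul1,r2:15,r3:Add2
  c11: CDB Mul1=75  regs: r0:Add1,r1:75,r2:15,r3:Add2

STATUS = TAG Add1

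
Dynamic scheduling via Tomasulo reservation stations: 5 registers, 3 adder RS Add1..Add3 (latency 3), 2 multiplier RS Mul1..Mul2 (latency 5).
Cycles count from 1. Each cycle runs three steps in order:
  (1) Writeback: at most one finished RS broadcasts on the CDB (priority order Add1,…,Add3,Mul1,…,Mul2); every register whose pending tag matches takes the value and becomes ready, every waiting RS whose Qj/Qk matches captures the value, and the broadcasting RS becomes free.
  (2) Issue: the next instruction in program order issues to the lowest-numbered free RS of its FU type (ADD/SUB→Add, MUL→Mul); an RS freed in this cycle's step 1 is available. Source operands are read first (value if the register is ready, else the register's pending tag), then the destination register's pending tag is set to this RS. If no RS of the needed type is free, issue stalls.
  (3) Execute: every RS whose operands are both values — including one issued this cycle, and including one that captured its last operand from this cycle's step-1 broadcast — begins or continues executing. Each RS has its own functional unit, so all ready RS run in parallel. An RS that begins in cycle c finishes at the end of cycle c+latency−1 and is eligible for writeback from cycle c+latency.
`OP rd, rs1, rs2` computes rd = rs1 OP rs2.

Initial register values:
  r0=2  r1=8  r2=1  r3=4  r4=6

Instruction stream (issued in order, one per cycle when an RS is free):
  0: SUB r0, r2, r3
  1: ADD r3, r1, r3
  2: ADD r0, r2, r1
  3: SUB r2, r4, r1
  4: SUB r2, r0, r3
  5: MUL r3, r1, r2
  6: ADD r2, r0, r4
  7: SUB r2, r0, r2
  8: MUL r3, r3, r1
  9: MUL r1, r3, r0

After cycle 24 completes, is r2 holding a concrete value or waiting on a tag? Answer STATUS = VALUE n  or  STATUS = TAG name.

  c1: issue SUB r0<-Add1  regs: r0:Add1,r1:8,r2:1,r3:4,r4:6
  c2: issue ADD r3<-Add2  regs: r0:Add1,r1:8,r2:1,r3:Add2,r4:6
  c3: issue ADD r0<-Add3  regs: r0:Add3,r1:8,r2:1,r3:Add2,r4:6
  c4: CDB Add1=-3; issue SUB r2<-Add1  regs: r0:Add3,r1:8,r2:Add1,r3:Add2,r4:6
  c5: CDB Add2=12; issue SUB r2<-Add2  regs: r0:Add3,r1:8,r2:Add2,r3:12,r4:6
  c6: CDB Add3=9; issue MUL r3<-Mul1  regs: r0:9,r1:8,r2:Add2,r3:Mul1,r4:6
  c7: CDB Add1=-2; issue ADD r2<-Add1  regs: r0:9,r1:8,r2:Add1,r3:Mul1,r4:6
  c8: issue SUB r2<-Add3  regs: r0:9,r1:8,r2:Add3,r3:Mul1,r4:6
  c9: CDB Add2=-3; issue MUL r3<-Mul2  regs: r0:9,r1:8,r2:Add3,r3:Mul2,r4:6
  c10: CDB Add1=15; stall  regs: r0:9,r1:8,r2:Add3,r3:Mul2,r4:6
  c11: stall  regs: r0:9,r1:8,r2:Add3,r3:Mul2,r4:6
  c12: stall  regs: r0:9,r1:8,r2:Add3,r3:Mul2,r4:6
  c13: CDB Add3=-6; stall  regs: r0:9,r1:8,r2:-6,r3:Mul2,r4:6
  c14: CDB Mul1=-24; issue MUL r1<-Mul1  regs: r0:9,r1:Mul1,r2:-6,r3:Mul2,r4:6
  c15: -  regs: r0:9,r1:Mul1,r2:-6,r3:Mul2,r4:6
  c16: -  regs: r0:9,r1:Mul1,r2:-6,r3:Mul2,r4:6
  c17: -  regs: r0:9,r1:Mul1,r2:-6,r3:Mul2,r4:6
  c18: -  regs: r0:9,r1:Mul1,r2:-6,r3:Mul2,r4:6
  c19: CDB Mul2=-192  regs: r0:9,r1:Mul1,r2:-6,r3:-192,r4:6
  c20: -  regs: r0:9,r1:Mul1,r2:-6,r3:-192,r4:6
  c21: -  regs: r0:9,r1:Mul1,r2:-6,r3:-192,r4:6
  c22: -  regs: r0:9,r1:Mul1,r2:-6,r3:-192,r4:6
  c23: -  regs: r0:9,r1:Mul1,r2:-6,r3:-192,r4:6
  c24: CDB Mul1=-1728  regs: r0:9,r1:-1728,r2:-6,r3:-192,r4:6

STATUS = VALUE -6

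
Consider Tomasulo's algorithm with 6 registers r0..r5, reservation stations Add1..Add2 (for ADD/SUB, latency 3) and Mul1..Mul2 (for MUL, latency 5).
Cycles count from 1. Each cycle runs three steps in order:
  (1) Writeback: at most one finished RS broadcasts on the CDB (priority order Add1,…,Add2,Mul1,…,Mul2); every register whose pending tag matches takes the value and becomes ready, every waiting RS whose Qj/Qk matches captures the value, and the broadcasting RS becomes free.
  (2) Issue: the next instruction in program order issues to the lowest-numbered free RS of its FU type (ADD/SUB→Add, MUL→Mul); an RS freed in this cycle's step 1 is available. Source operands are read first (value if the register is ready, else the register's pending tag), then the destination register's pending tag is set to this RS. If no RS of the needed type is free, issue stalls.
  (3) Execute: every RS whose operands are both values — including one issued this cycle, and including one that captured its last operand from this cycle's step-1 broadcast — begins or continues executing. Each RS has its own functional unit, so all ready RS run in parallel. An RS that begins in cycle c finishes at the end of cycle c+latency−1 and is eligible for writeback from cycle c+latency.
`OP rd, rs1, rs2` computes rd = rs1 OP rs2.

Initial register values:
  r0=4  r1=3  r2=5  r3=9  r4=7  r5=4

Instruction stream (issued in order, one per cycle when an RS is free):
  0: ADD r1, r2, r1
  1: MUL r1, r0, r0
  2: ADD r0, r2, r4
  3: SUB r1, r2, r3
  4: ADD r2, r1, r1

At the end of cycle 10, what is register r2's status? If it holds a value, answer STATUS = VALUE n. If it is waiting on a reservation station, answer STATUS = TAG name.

STATUS = VALUE -8

  c1: issue ADD r1<-Add1  regs: r0:4,r1:Add1,r2:5,r3:9,r4:7,r5:4
  c2: issue MUL r1<-Mul1  regs: r0:4,r1:Mul1,r2:5,r3:9,r4:7,r5:4
  c3: issue ADD r0<-Add2  regs: r0:Add2,r1:Mul1,r2:5,r3:9,r4:7,r5:4
  c4: CDB Add1=8; issue SUB r1<-Add1  regs: r0:Add2,r1:Add1,r2:5,r3:9,r4:7,r5:4
  c5: stall  regs: r0:Add2,r1:Add1,r2:5,r3:9,r4:7,r5:4
  c6: CDB Add2=12; issue ADD r2<-Add2  regs: r0:12,r1:Add1,r2:Add2,r3:9,r4:7,r5:4
  c7: CDB Add1=-4  regs: r0:12,r1:-4,r2:Add2,r3:9,r4:7,r5:4
  c8: CDB Mul1=16  regs: r0:12,r1:-4,r2:Add2,r3:9,r4:7,r5:4
  c9: -  regs: r0:12,r1:-4,r2:Add2,r3:9,r4:7,r5:4
  c10: CDB Add2=-8  regs: r0:12,r1:-4,r2:-8,r3:9,r4:7,r5:4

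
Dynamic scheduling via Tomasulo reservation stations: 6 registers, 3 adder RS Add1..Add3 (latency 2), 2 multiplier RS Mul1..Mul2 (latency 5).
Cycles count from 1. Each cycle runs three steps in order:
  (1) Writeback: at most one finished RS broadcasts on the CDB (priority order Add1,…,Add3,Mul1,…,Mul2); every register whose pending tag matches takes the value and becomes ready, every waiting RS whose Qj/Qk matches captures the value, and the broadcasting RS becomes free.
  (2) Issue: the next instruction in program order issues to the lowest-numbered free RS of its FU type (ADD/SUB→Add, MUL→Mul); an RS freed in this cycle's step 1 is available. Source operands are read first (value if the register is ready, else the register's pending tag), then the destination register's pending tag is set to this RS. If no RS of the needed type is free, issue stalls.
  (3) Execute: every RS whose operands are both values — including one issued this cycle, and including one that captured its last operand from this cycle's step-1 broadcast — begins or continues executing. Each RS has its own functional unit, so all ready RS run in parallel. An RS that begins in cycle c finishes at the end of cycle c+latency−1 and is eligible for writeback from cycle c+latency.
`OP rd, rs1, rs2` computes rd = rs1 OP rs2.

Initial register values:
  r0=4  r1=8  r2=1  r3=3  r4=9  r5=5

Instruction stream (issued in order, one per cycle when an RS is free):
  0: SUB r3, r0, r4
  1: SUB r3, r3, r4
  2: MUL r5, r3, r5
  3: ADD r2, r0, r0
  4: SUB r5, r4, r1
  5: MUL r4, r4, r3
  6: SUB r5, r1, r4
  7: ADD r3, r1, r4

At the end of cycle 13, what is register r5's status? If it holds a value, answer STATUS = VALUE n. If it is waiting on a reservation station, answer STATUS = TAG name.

STATUS = VALUE 134

cycle 1: issue SUB r3<-Add1 // r0:4,r1:8,r2:1,r3:Add1,r4:9,r5:5
cycle 2: issue SUB r3<-Add2 // r0:4,r1:8,r2:1,r3:Add2,r4:9,r5:5
cycle 3: CDB Add1=-5; issue MUL r5<-Mul1 // r0:4,r1:8,r2:1,r3:Add2,r4:9,r5:Mul1
cycle 4: issue ADD r2<-Add1 // r0:4,r1:8,r2:Add1,r3:Add2,r4:9,r5:Mul1
cycle 5: CDB Add2=-14; issue SUB r5<-Add2 // r0:4,r1:8,r2:Add1,r3:-14,r4:9,r5:Add2
cycle 6: CDB Add1=8; issue MUL r4<-Mul2 // r0:4,r1:8,r2:8,r3:-14,r4:Mul2,r5:Add2
cycle 7: CDB Add2=1; issue SUB r5<-Add1 // r0:4,r1:8,r2:8,r3:-14,r4:Mul2,r5:Add1
cycle 8: issue ADD r3<-Add2 // r0:4,r1:8,r2:8,r3:Add2,r4:Mul2,r5:Add1
cycle 9: - // r0:4,r1:8,r2:8,r3:Add2,r4:Mul2,r5:Add1
cycle 10: CDB Mul1=-70 // r0:4,r1:8,r2:8,r3:Add2,r4:Mul2,r5:Add1
cycle 11: CDB Mul2=-126 // r0:4,r1:8,r2:8,r3:Add2,r4:-126,r5:Add1
cycle 12: - // r0:4,r1:8,r2:8,r3:Add2,r4:-126,r5:Add1
cycle 13: CDB Add1=134 // r0:4,r1:8,r2:8,r3:Add2,r4:-126,r5:134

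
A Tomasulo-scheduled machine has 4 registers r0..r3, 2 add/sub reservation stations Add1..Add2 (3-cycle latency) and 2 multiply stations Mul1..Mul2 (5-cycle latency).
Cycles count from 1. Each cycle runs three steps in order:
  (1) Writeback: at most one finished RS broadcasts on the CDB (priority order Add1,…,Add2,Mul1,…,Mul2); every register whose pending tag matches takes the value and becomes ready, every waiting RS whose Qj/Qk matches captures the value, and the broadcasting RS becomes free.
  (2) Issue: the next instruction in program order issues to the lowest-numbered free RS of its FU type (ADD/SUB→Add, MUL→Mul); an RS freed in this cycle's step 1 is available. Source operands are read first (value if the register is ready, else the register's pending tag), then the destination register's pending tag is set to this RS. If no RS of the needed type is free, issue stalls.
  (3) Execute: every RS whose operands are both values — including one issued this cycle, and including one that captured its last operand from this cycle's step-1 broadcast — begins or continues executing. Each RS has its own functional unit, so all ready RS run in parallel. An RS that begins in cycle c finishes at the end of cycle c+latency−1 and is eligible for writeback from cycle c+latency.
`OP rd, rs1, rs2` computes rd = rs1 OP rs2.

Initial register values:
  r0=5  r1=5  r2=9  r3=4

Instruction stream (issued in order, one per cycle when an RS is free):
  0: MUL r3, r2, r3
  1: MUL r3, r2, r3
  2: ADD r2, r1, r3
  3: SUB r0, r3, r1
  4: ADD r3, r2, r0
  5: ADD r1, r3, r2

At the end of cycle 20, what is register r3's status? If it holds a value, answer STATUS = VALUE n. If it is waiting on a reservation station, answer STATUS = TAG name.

cycle 1: issue MUL r3<-Mul1 // r0:5,r1:5,r2:9,r3:Mul1
cycle 2: issue MUL r3<-Mul2 // r0:5,r1:5,r2:9,r3:Mul2
cycle 3: issue ADD r2<-Add1 // r0:5,r1:5,r2:Add1,r3:Mul2
cycle 4: issue SUB r0<-Add2 // r0:Add2,r1:5,r2:Add1,r3:Mul2
cycle 5: stall // r0:Add2,r1:5,r2:Add1,r3:Mul2
cycle 6: CDB Mul1=36; stall // r0:Add2,r1:5,r2:Add1,r3:Mul2
cycle 7: stall // r0:Add2,r1:5,r2:Add1,r3:Mul2
cycle 8: stall // r0:Add2,r1:5,r2:Add1,r3:Mul2
cycle 9: stall // r0:Add2,r1:5,r2:Add1,r3:Mul2
cycle 10: stall // r0:Add2,r1:5,r2:Add1,r3:Mul2
cycle 11: CDB Mul2=324; stall // r0:Add2,r1:5,r2:Add1,r3:324
cycle 12: stall // r0:Add2,r1:5,r2:Add1,r3:324
cycle 13: stall // r0:Add2,r1:5,r2:Add1,r3:324
cycle 14: CDB Add1=329; issue ADD r3<-Add1 // r0:Add2,r1:5,r2:329,r3:Add1
cycle 15: CDB Add2=319; issue ADD r1<-Add2 // r0:319,r1:Add2,r2:329,r3:Add1
cycle 16: - // r0:319,r1:Add2,r2:329,r3:Add1
cycle 17: - // r0:319,r1:Add2,r2:329,r3:Add1
cycle 18: CDB Add1=648 // r0:319,r1:Add2,r2:329,r3:648
cycle 19: - // r0:319,r1:Add2,r2:329,r3:648
cycle 20: - // r0:319,r1:Add2,r2:329,r3:648

STATUS = VALUE 648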